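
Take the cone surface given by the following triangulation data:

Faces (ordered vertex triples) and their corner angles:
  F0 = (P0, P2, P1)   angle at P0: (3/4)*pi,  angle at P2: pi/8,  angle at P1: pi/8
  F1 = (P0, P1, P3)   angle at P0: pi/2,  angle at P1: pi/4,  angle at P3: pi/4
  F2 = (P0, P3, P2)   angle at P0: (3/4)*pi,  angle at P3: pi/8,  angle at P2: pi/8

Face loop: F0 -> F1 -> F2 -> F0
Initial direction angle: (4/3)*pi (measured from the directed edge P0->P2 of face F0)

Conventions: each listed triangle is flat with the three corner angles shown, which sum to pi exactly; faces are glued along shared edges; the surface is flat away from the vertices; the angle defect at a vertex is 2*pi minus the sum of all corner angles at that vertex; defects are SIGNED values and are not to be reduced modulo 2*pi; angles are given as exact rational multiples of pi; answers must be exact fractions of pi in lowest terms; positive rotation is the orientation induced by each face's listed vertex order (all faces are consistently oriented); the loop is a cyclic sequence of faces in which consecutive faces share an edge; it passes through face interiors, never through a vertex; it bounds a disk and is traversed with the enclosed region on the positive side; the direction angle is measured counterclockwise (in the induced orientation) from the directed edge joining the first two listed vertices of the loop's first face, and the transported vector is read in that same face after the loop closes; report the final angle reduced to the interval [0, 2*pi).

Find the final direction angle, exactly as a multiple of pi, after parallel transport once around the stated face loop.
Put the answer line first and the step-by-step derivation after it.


Answer: final direction angle = (4/3)*pi

enclosed vertex P0: corner angles sum to 2*pi, defect = 2*pi - 2*pi = 0
adding the enclosed defects to the starting angle (mod 2*pi, induced orientation) gives the holonomy
final angle = (4/3)*pi + 0 = (4/3)*pi (mod 2*pi)


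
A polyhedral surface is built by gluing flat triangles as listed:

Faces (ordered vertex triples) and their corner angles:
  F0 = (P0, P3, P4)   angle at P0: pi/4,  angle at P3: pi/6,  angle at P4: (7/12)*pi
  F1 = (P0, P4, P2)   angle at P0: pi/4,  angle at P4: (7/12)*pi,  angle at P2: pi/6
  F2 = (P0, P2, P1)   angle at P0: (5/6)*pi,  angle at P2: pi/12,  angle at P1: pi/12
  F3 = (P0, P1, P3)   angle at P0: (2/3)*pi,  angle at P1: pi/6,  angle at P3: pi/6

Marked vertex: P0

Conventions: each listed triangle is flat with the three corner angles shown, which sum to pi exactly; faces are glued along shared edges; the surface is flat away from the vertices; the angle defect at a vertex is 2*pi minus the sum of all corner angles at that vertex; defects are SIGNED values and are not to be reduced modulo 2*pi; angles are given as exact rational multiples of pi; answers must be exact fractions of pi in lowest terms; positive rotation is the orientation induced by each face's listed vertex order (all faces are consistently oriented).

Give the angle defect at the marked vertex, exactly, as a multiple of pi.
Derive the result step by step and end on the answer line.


Sum of corner angles at P0: 2*pi
defect = 2*pi - 2*pi

Answer: defect(P0) = 0


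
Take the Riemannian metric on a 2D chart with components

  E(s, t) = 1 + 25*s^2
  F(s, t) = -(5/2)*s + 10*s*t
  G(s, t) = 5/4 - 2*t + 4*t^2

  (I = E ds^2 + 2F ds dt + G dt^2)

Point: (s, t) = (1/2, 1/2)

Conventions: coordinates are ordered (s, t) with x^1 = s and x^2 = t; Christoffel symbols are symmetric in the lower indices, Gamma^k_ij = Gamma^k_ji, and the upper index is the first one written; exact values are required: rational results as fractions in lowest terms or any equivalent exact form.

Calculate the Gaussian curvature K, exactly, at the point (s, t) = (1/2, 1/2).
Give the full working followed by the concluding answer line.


E = 29/4, F = 5/4, G = 5/4, EG - F^2 = 15/2 at the point
E_s = 25, E_t = 0, F_s = 5/2, F_t = 5, G_s = 0, G_t = 2
E_tt = 0, F_st = 10, G_ss = 0
Brioschi: K = (det M1 - det M2) / (EG - F^2)^2 with the standard first/second-derivative matrices M1, M2.
M1 = [[-E_tt/2 + F_st - G_ss/2, E_s/2, F_s - E_t/2], [F_t - G_s/2, E, F], [G_t/2, F, G]] = [[10, 25/2, 5/2], [5, 29/4, 5/4], [1, 5/4, 5/4]]; det M1 = 10
M2 = [[0, E_t/2, G_s/2], [E_t/2, E, F], [G_s/2, F, G]] = [[0, 0, 0], [0, 29/4, 5/4], [0, 5/4, 5/4]]; det M2 = 0
det M1 - det M2 = 10; K = 10 / (15/2)^2 = 8/45

Answer: K = 8/45


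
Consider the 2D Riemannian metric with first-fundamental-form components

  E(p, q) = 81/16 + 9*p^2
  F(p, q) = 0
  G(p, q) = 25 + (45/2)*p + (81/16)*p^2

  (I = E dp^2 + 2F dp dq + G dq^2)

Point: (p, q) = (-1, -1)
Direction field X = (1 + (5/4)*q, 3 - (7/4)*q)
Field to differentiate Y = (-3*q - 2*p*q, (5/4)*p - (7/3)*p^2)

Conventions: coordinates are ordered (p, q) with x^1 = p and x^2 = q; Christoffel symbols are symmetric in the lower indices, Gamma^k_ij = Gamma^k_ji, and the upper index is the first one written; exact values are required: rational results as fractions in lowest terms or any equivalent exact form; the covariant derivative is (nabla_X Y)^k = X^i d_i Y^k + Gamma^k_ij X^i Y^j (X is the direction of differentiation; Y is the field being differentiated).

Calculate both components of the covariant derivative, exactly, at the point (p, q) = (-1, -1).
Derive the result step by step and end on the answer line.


E = 225/16, F = 0, G = 121/16 at the point
E_p = -18, E_q = 0, F_p = 0, F_q = 0, G_p = 99/8, G_q = 0
EG - F^2 = 27225/256;  g^inv = (256/27225) * [[121/16, 0], [0, 225/16]]
first-kind symbols [ij,l] = (1/2)(d_i g_jl + d_j g_il - d_l g_ij): [pp,p] = E_p/2 = -9, [pp,q] = F_p - E_q/2 = 0, [pq,p] = E_q/2 = 0, [pq,q] = G_p/2 = 99/16, [qq,p] = F_q - G_p/2 = -99/16, [qq,q] = G_q/2 = 0
Gamma^p_ij = (G*[ij,p] - F*[ij,q])/(EG - F^2), Gamma^q_ij = (E*[ij,q] - F*[ij,p])/(EG - F^2)
Gamma_ppp = -16/25, Gamma_ppq = 0, Gamma_pqq = -11/25, Gamma_qpp = 0, Gamma_qpq = 9/11, Gamma_qqq = 0
X = (-1/4, 19/4), Y = (1, -43/12) at the point

Answer: (nabla_X Y)^p = 2879/1200, (nabla_X Y)^q = 829/264


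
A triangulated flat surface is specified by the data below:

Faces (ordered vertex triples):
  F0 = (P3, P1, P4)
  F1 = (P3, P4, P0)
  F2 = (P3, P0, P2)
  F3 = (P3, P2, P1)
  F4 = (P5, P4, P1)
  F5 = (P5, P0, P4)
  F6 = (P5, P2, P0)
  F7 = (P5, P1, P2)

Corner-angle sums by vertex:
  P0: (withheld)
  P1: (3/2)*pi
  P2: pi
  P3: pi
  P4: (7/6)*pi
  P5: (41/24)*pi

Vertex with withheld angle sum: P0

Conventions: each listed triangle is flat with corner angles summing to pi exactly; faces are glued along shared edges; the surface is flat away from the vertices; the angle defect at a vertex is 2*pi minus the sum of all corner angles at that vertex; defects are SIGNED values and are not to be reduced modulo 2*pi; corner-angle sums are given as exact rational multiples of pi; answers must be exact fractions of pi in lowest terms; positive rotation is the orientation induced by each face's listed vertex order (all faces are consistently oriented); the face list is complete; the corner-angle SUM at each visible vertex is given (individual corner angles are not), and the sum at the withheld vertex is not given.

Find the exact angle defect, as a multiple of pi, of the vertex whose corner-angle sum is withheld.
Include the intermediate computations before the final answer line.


V = 6, E = 12, F = 8; chi = V - E + F = 2
Gauss-Bonnet: total defect = 2*pi*chi = 4*pi; visible defects sum to (29/8)*pi

Answer: defect(P0) = (3/8)*pi


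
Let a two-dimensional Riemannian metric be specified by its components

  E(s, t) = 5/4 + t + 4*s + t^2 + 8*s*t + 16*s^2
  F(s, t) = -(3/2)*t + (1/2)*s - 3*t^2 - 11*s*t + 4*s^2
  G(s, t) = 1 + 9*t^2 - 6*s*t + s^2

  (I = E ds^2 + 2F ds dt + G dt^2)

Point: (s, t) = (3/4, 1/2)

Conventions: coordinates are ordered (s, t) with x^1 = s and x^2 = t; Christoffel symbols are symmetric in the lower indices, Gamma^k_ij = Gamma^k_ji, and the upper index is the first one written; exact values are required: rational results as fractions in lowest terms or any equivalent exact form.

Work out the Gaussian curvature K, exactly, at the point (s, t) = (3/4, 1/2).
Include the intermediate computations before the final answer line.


E = 17, F = -3, G = 25/16, EG - F^2 = 281/16 at the point
E_s = 32, E_t = 8, F_s = 1, F_t = -51/4, G_s = -3/2, G_t = 9/2
E_tt = 2, F_st = -11, G_ss = 2
Evaluate Brioschi's two determinant matrices M1, M2 and divide by (EG - F^2)^2.
M1 = [[-E_tt/2 + F_st - G_ss/2, E_s/2, F_s - E_t/2], [F_t - G_s/2, E, F], [G_t/2, F, G]] = [[-13, 16, -3], [-12, 17, -3], [9/4, -3, 25/16]]; det M1 = -473/16
M2 = [[0, E_t/2, G_s/2], [E_t/2, E, F], [G_s/2, F, G]] = [[0, 4, -3/4], [4, 17, -3], [-3/4, -3, 25/16]]; det M2 = -265/16
det M1 - det M2 = -13; K = -13 / (281/16)^2 = -3328/78961

Answer: K = -3328/78961


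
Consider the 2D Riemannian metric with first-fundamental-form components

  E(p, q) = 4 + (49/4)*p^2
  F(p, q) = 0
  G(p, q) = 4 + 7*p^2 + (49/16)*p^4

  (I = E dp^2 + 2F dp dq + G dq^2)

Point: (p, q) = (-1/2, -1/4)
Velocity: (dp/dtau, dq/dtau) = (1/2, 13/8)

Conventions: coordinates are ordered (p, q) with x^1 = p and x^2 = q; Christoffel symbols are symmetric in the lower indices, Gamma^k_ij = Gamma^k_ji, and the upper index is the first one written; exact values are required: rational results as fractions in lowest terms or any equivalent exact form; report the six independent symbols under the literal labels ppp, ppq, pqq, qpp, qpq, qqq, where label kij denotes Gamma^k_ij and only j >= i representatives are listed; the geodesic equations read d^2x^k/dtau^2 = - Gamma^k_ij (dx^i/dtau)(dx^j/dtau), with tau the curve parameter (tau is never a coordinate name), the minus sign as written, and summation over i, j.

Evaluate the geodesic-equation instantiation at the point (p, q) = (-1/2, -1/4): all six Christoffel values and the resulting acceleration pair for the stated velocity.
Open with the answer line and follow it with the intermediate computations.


Answer: Gamma_ppp = -98/113, Gamma_ppq = 0, Gamma_pqq = 273/452, Gamma_qpp = 0, Gamma_qpq = -28/39, Gamma_qqq = 0; accelerations (d^2p/dtau^2, d^2q/dtau^2) = (-39865/28928, 7/6)

E = 113/16, F = 0, G = 1521/256 at the point
E_p = -49/4, E_q = 0, F_p = 0, F_q = 0, G_p = -273/32, G_q = 0
EG - F^2 = 171873/4096;  g^inv = (4096/171873) * [[1521/256, 0], [0, 113/16]]
first-kind symbols [ij,l] = (1/2)(d_i g_jl + d_j g_il - d_l g_ij): [pp,p] = E_p/2 = -49/8, [pp,q] = F_p - E_q/2 = 0, [pq,p] = E_q/2 = 0, [pq,q] = G_p/2 = -273/64, [qq,p] = F_q - G_p/2 = 273/64, [qq,q] = G_q/2 = 0
Gamma^p_ij = (G*[ij,p] - F*[ij,q])/(EG - F^2), Gamma^q_ij = (E*[ij,q] - F*[ij,p])/(EG - F^2)
Gamma_ppp = -98/113, Gamma_ppq = 0, Gamma_pqq = 273/452, Gamma_qpp = 0, Gamma_qpq = -28/39, Gamma_qqq = 0
d^2p/dtau^2 = -(Gamma_ppp*(1/2)^2 + 2*Gamma_ppq*(1/2)*(13/8) + Gamma_pqq*(13/8)^2) = -39865/28928
d^2q/dtau^2 = -(Gamma_qpp*(1/2)^2 + 2*Gamma_qpq*(1/2)*(13/8) + Gamma_qqq*(13/8)^2) = 7/6


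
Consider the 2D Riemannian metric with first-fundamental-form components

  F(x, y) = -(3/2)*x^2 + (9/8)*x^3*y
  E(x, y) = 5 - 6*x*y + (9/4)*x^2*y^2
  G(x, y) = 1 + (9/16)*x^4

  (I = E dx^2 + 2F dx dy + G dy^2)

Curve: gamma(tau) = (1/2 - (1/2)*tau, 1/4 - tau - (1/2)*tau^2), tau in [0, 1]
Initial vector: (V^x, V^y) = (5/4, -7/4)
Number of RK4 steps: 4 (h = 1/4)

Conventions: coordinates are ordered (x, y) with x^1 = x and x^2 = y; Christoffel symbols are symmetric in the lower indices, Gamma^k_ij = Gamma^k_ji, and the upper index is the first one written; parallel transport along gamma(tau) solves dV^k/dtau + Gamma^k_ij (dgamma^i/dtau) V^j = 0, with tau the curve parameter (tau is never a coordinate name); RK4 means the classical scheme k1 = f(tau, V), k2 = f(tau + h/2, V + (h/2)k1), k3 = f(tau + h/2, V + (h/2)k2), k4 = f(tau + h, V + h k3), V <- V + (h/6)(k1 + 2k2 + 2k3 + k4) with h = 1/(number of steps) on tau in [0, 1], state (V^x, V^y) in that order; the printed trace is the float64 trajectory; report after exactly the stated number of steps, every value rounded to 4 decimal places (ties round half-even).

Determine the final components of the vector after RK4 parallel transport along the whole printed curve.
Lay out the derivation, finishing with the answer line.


gamma'(tau) = (-1/2, -1 - tau); f(tau, V)^k = -Gamma^k_ij(gamma(tau)) gamma'^i(tau) V^j; h = 1/4; intermediate values shown to 6 dp
curve data and Christoffel symbols at the stage parameters:
  tau = 0.000000: gamma = (0.500000, 0.250000), gamma' = (-0.500000, -1.000000); Gamma_xxx = -0.157324, Gamma_xxy = -0.314647, Gamma_xyy = 0.000000, Gamma_yxx = 0.016275, Gamma_yxy = 0.032550, Gamma_yyy = 0.000000
  tau = 0.125000: gamma = (0.437500, 0.117188), gamma' = (-0.500000, -1.125000); Gamma_xxx = -0.071636, Gamma_xxy = -0.267442, Gamma_xyy = 0.000000, Gamma_yxx = 0.005347, Gamma_yxy = 0.019964, Gamma_yyy = 0.000000
  tau = 0.250000: gamma = (0.375000, -0.031250), gamma' = (-0.500000, -1.250000); Gamma_xxx = 0.018611, Gamma_xxy = -0.223326, Gamma_xyy = 0.000000, Gamma_yxx = -0.000973, Gamma_yxy = 0.011674, Gamma_yyy = 0.000000
  tau = 0.375000: gamma = (0.312500, -0.195312), gamma' = (-0.500000, -1.375000); Gamma_xxx = 0.113897, Gamma_xxy = -0.182235, Gamma_xyy = 0.000000, Gamma_yxx = -0.003988, Gamma_yxy = 0.006382, Gamma_yyy = 0.000000
  tau = 0.500000: gamma = (0.250000, -0.375000), gamma' = (-0.500000, -1.500000); Gamma_xxx = 0.215616, Gamma_xxy = -0.143744, Gamma_xyy = 0.000000, Gamma_yxx = -0.004722, Gamma_yxy = 0.003148, Gamma_yyy = 0.000000
  tau = 0.625000: gamma = (0.187500, -0.570312), gamma' = (-0.500000, -1.625000); Gamma_xxx = 0.326067, Gamma_xxy = -0.107200, Gamma_xyy = 0.000000, Gamma_yxx = -0.003980, Gamma_yxy = 0.001308, Gamma_yyy = 0.000000
  tau = 0.750000: gamma = (0.125000, -0.781250), gamma' = (-0.500000, -1.750000); Gamma_xxx = 0.448577, Gamma_xxy = -0.071772, Gamma_xyy = 0.000000, Gamma_yxx = -0.002449, Gamma_yxy = 0.000392, Gamma_yyy = 0.000000
  tau = 0.875000: gamma = (0.062500, -1.007812), gamma' = (-0.500000, -1.875000); Gamma_xxx = 0.587776, Gamma_xxy = -0.036451, Gamma_xyy = 0.000000, Gamma_yxx = -0.000822, Gamma_yxy = 0.000051, Gamma_yyy = 0.000000
  tau = 1.000000: gamma = (0.000000, -1.250000), gamma' = (-0.500000, -2.000000); Gamma_xxx = 0.750000, Gamma_xxy = 0.000000, Gamma_xyy = 0.000000, Gamma_yxx = 0.000000, Gamma_yxy = 0.000000, Gamma_yyy = 0.000000
step 0: V^x = 1.2500, V^y = -1.7500
step 1: k1 = (-0.216320, 0.022378), k2 = (-0.178121, 0.013296), k3 = (-0.179577, 0.013405), k4 = (-0.130165, 0.006804); V <- V + (h/6)(k1 + 2k2 + 2k3 + k4): V^x = 1.2058, V^y = -1.7466
step 2: k1 = (-0.130350, 0.006814), k2 = (-0.071245, 0.002495), k3 = (-0.072626, 0.002543), k4 = (-0.002550, 0.000056); V <- V + (h/6)(k1 + 2k2 + 2k3 + k4): V^x = 1.1882, V^y = -1.7459
step 3: k1 = (-0.002623, 0.000057), k2 = (0.080312, -0.000980), k3 = (0.080204, -0.000979), k4 = (0.181902, -0.000993); V <- V + (h/6)(k1 + 2k2 + 2k3 + k4): V^x = 1.2091, V^y = -1.7461
step 4: k1 = (0.181979, -0.000994), k2 = (0.309653, -0.000433), k3 = (0.313251, -0.000438), k4 = (0.482770, 0.000000); V <- V + (h/6)(k1 + 2k2 + 2k3 + k4): V^x = 1.2887, V^y = -1.7462

Answer: V^x = 1.2887, V^y = -1.7462


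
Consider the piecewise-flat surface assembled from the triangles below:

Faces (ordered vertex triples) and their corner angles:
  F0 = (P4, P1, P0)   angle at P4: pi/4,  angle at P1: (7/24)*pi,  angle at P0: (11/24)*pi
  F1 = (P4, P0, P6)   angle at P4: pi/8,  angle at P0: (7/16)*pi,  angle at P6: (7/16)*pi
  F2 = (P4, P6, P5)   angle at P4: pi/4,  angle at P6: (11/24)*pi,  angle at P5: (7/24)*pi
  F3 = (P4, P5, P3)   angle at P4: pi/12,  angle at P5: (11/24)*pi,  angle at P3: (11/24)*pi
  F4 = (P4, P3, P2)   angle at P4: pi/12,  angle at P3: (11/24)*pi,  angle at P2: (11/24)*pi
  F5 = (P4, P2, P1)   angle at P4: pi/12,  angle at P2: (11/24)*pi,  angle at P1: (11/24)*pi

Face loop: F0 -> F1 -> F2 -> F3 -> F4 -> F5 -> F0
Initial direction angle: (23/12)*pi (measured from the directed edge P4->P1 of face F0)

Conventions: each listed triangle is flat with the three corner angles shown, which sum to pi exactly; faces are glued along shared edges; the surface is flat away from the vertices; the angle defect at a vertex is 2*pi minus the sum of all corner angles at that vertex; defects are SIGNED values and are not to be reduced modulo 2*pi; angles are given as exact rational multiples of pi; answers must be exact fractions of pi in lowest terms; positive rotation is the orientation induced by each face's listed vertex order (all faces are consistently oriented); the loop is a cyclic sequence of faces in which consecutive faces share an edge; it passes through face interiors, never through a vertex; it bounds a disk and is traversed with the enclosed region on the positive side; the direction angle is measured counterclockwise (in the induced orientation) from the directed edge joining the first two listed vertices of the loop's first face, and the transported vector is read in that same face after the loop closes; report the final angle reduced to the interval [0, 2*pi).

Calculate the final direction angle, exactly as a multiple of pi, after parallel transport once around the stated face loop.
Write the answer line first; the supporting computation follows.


Answer: final direction angle = (25/24)*pi

enclosed vertex P4: corner angles sum to (7/8)*pi, defect = 2*pi - (7/8)*pi = (9/8)*pi
transport around the loop rotates by the sum of enclosed defects; add to the initial angle mod 2*pi
final angle = (23/12)*pi + (9/8)*pi = (25/24)*pi (mod 2*pi)


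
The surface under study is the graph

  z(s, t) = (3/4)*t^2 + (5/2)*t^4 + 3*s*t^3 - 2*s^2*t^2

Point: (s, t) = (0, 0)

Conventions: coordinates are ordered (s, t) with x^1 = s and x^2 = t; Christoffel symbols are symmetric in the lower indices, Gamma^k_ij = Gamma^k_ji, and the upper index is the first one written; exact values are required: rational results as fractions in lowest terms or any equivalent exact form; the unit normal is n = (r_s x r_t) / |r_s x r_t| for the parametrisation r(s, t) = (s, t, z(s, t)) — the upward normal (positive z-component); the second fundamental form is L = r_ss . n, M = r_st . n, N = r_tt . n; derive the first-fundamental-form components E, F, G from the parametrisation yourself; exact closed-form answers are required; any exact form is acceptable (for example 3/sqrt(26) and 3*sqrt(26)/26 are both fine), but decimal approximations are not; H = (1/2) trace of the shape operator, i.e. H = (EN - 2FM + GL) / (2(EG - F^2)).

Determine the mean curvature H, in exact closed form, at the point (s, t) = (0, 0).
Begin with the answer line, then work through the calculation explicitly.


Answer: H = 3/4

z_s = 0, z_t = 0, z_ss = 0, z_st = 0, z_tt = 3/2
E = 1, F = 0, G = 1; answer radicand W^2 = 1
unnormalised second-form numerators: l = 0, m = 0, n = 3/2; L = l/sqrt(1), and similarly M = m/sqrt(W^2), N = n/sqrt(W^2)
H = (E*n - 2*F*m + G*l) / (2*(EG - F^2)*sqrt(W^2)); E*n - 2*F*m + G*l = 3/2, EG - F^2 = 1, so H = (3/4)/sqrt(1)


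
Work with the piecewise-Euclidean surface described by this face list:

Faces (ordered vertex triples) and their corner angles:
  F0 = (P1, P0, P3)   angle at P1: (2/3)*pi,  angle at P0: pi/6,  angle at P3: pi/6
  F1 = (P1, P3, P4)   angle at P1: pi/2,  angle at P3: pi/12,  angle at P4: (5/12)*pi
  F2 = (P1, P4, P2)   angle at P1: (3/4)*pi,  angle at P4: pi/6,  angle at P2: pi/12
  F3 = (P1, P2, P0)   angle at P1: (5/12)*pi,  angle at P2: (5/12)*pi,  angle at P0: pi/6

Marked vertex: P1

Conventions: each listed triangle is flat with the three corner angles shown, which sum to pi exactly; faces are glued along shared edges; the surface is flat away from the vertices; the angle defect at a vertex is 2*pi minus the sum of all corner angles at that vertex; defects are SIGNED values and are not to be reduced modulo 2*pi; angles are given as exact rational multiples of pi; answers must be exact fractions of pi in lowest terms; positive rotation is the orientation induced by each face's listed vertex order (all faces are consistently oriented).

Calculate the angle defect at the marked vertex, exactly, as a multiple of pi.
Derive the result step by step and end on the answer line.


Sum of corner angles at P1: (7/3)*pi
defect = 2*pi - (7/3)*pi

Answer: defect(P1) = -pi/3


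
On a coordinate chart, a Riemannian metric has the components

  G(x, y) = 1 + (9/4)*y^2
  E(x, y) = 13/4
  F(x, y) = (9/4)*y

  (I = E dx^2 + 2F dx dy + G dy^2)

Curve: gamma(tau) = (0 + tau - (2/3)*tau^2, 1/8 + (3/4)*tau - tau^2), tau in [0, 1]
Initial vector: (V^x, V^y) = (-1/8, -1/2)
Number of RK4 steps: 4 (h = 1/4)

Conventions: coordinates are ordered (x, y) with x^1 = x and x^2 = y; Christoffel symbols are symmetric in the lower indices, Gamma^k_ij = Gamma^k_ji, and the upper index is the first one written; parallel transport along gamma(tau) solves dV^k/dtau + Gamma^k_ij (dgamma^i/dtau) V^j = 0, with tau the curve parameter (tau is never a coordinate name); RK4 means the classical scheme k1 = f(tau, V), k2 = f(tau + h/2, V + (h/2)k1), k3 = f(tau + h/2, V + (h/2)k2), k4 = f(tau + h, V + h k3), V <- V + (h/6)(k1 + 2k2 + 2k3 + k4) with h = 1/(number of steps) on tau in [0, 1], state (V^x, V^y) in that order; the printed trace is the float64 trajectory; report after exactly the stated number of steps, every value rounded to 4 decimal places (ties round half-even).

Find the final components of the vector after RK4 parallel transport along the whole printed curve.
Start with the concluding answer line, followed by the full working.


Answer: V^x = -0.2115, V^y = -0.5000

gamma'(tau) = (1 - (4/3)*tau, 3/4 - 2*tau); f(tau, V)^k = -Gamma^k_ij(gamma(tau)) gamma'^i(tau) V^j; h = 1/4; intermediate values shown to 6 dp
curve data and Christoffel symbols at the stage parameters:
  tau = 0.000000: gamma = (0.000000, 0.125000), gamma' = (1.000000, 0.750000); Gamma_xxx = 0.000000, Gamma_xxy = 0.000000, Gamma_xyy = 0.684899, Gamma_yxx = 0.000000, Gamma_yxy = 0.000000, Gamma_yyy = 0.085612
  tau = 0.125000: gamma = (0.114583, 0.203125), gamma' = (0.833333, 0.500000); Gamma_xxx = 0.000000, Gamma_xxy = 0.000000, Gamma_xyy = 0.673081, Gamma_yxx = 0.000000, Gamma_yxy = 0.000000, Gamma_yyy = 0.136720
  tau = 0.250000: gamma = (0.208333, 0.250000), gamma' = (0.666667, 0.250000); Gamma_xxx = 0.000000, Gamma_xxy = 0.000000, Gamma_xyy = 0.663594, Gamma_yxx = 0.000000, Gamma_yxy = 0.000000, Gamma_yyy = 0.165899
  tau = 0.375000: gamma = (0.281250, 0.265625), gamma' = (0.500000, 0.000000); Gamma_xxx = 0.000000, Gamma_xxy = 0.000000, Gamma_xyy = 0.660066, Gamma_yxx = 0.000000, Gamma_yxy = 0.000000, Gamma_yyy = 0.175330
  tau = 0.500000: gamma = (0.333333, 0.250000), gamma' = (0.333333, -0.250000); Gamma_xxx = 0.000000, Gamma_xxy = 0.000000, Gamma_xyy = 0.663594, Gamma_yxx = 0.000000, Gamma_yxy = 0.000000, Gamma_yyy = 0.165899
  tau = 0.625000: gamma = (0.364583, 0.203125), gamma' = (0.166667, -0.500000); Gamma_xxx = 0.000000, Gamma_xxy = 0.000000, Gamma_xyy = 0.673081, Gamma_yxx = 0.000000, Gamma_yxy = 0.000000, Gamma_yyy = 0.136720
  tau = 0.750000: gamma = (0.375000, 0.125000), gamma' = (0.000000, -0.750000); Gamma_xxx = 0.000000, Gamma_xxy = 0.000000, Gamma_xyy = 0.684899, Gamma_yxx = 0.000000, Gamma_yxy = 0.000000, Gamma_yyy = 0.085612
  tau = 0.875000: gamma = (0.364583, 0.015625), gamma' = (-0.166667, -1.000000); Gamma_xxx = 0.000000, Gamma_xxy = 0.000000, Gamma_xyy = 0.692191, Gamma_yxx = 0.000000, Gamma_yxy = 0.000000, Gamma_yyy = 0.010815
  tau = 1.000000: gamma = (0.333333, -0.125000), gamma' = (-0.333333, -1.250000); Gamma_xxx = 0.000000, Gamma_xxy = 0.000000, Gamma_xyy = 0.684899, Gamma_yxx = 0.000000, Gamma_yxy = 0.000000, Gamma_yyy = -0.085612
step 0: V^x = -0.1250, V^y = -0.5000
step 1: k1 = (0.256837, 0.032105), k2 = (0.166920, 0.033906), k3 = (0.166844, 0.033890), k4 = (0.081544, 0.020386); V <- V + (h/6)(k1 + 2k2 + 2k3 + k4): V^x = -0.0831, V^y = -0.4922
step 2: k1 = (0.081649, 0.020412), k2 = (0.000000, 0.000000), k3 = (0.000000, 0.000000), k4 = (-0.081649, -0.020412); V <- V + (h/6)(k1 + 2k2 + 2k3 + k4): V^x = -0.0831, V^y = -0.4922
step 3: k1 = (-0.081649, -0.020412), k2 = (-0.166492, -0.033819), k3 = (-0.167056, -0.033933), k4 = (-0.257169, -0.032146); V <- V + (h/6)(k1 + 2k2 + 2k3 + k4): V^x = -0.1250, V^y = -0.5000
step 4: k1 = (-0.256837, -0.032105), k2 = (-0.348873, -0.005451), k3 = (-0.346566, -0.005415), k4 = (-0.429220, 0.053653); V <- V + (h/6)(k1 + 2k2 + 2k3 + k4): V^x = -0.2115, V^y = -0.5000


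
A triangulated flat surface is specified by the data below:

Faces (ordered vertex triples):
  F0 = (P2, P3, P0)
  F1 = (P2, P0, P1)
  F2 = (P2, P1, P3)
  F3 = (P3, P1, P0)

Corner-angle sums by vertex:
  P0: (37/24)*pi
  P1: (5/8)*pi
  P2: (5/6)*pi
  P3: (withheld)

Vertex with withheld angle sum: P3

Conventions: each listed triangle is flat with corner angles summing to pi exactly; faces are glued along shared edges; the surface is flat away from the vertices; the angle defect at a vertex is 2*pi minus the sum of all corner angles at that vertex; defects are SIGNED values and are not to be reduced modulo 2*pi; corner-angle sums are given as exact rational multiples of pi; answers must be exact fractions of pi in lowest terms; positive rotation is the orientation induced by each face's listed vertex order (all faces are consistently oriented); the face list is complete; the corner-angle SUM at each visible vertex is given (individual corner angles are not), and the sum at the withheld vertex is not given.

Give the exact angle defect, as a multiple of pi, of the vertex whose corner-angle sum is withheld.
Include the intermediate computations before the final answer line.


V = 4, E = 6, F = 4; chi = V - E + F = 2
Gauss-Bonnet: total defect = 2*pi*chi = 4*pi; visible defects sum to 3*pi

Answer: defect(P3) = pi


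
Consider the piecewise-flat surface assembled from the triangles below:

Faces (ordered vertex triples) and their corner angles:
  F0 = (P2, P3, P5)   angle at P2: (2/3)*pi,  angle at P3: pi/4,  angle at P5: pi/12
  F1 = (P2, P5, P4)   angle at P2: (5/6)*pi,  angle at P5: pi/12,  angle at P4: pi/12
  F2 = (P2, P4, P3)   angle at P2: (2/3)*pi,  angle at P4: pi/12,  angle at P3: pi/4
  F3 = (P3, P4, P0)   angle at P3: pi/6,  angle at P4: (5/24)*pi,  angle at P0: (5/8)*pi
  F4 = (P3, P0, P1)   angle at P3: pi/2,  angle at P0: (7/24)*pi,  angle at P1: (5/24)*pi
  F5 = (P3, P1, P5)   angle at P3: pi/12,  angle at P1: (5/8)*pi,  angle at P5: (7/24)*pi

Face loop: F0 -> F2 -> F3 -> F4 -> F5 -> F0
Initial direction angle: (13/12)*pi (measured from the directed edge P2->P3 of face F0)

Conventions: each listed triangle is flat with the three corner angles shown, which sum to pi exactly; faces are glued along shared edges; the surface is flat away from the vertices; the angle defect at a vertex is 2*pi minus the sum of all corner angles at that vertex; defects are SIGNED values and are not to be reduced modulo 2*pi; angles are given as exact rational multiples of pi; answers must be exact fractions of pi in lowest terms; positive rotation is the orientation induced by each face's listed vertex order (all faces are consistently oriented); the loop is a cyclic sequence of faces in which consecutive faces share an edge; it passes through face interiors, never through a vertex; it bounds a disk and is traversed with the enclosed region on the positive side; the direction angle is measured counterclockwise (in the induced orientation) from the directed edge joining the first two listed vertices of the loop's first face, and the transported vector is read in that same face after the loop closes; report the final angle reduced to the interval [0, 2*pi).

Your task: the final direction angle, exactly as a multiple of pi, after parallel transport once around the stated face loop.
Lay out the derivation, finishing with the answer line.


enclosed vertex P3: corner angles sum to (5/4)*pi, defect = 2*pi - (5/4)*pi = (3/4)*pi
adding the enclosed defects to the starting angle (mod 2*pi, induced orientation) gives the holonomy
final angle = (13/12)*pi + (3/4)*pi = (11/6)*pi (mod 2*pi)

Answer: final direction angle = (11/6)*pi


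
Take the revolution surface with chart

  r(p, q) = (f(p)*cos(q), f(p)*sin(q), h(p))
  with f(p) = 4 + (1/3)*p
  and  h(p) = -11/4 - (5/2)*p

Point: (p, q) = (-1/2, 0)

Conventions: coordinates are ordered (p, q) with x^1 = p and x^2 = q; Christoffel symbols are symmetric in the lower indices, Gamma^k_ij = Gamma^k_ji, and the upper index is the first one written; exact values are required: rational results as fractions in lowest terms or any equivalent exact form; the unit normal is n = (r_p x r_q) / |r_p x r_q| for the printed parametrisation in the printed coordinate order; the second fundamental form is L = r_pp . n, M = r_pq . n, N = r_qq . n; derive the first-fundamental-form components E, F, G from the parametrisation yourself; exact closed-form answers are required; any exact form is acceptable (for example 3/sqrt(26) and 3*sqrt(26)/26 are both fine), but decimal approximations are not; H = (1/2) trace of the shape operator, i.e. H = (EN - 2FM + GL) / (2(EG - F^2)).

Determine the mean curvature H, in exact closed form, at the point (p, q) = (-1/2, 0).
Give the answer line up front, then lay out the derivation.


Answer: H = -45*sqrt(229)/5267

f = 23/6, f' = 1/3, f'' = 0, h' = -5/2, h'' = 0
E = 229/36, F = 0, G = 529/36; answer radicand W^2 = 229/36
unnormalised second-form numerators: l = 0, m = 0, n = -115/12; L = l/sqrt(229/36), and similarly M = m/sqrt(W^2), N = n/sqrt(W^2)
H = (E*n - 2*F*m + G*l) / (2*(EG - F^2)*sqrt(W^2)); E*n - 2*F*m + G*l = -26335/432, EG - F^2 = 121141/1296, so H = (-15/46)/sqrt(229/36)


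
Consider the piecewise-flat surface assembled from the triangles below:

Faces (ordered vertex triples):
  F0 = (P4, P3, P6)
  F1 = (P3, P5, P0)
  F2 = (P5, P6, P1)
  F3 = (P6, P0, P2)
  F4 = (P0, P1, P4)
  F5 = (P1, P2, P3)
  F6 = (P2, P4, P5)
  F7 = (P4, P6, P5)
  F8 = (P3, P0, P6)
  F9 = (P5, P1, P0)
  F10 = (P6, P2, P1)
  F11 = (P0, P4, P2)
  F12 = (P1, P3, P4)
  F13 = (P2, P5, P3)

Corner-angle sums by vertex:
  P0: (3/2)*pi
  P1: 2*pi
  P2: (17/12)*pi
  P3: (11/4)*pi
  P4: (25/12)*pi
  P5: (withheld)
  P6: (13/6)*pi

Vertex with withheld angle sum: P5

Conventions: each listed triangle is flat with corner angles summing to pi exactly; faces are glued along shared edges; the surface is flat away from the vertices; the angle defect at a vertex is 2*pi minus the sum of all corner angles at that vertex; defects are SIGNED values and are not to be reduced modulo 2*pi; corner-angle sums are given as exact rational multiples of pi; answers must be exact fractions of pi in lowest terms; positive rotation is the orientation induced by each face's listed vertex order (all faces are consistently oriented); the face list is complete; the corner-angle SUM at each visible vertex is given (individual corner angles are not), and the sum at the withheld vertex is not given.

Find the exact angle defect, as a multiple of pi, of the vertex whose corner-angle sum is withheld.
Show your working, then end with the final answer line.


V = 7, E = 21, F = 14; chi = V - E + F = 0
Gauss-Bonnet: total defect = 2*pi*chi = 0; visible defects sum to pi/12

Answer: defect(P5) = -pi/12


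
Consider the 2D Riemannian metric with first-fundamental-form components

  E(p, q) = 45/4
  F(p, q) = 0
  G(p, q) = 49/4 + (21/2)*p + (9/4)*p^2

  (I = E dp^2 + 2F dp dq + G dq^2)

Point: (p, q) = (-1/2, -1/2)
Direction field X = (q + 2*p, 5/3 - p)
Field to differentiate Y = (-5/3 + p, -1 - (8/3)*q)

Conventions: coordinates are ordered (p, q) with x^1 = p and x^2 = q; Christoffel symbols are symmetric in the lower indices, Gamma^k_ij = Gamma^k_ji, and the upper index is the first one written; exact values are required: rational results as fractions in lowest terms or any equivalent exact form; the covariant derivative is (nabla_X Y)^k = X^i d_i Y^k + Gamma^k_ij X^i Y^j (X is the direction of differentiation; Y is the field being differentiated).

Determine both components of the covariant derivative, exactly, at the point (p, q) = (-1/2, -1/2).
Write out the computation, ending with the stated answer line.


E = 45/4, F = 0, G = 121/16 at the point
E_p = 0, E_q = 0, F_p = 0, F_q = 0, G_p = 33/4, G_q = 0
EG - F^2 = 5445/64;  g^inv = (64/5445) * [[121/16, 0], [0, 45/4]]
first-kind symbols [ij,l] = (1/2)(d_i g_jl + d_j g_il - d_l g_ij): [pp,p] = E_p/2 = 0, [pp,q] = F_p - E_q/2 = 0, [pq,p] = E_q/2 = 0, [pq,q] = G_p/2 = 33/8, [qq,p] = F_q - G_p/2 = -33/8, [qq,q] = G_q/2 = 0
Gamma^p_ij = (G*[ij,p] - F*[ij,q])/(EG - F^2), Gamma^q_ij = (E*[ij,q] - F*[ij,p])/(EG - F^2)
Gamma_ppp = 0, Gamma_ppq = 0, Gamma_pqq = -11/30, Gamma_qpp = 0, Gamma_qpq = 6/11, Gamma_qqq = 0
X = (-3/2, 13/6), Y = (-13/6, 1/3) at the point

Answer: (nabla_X Y)^p = -953/540, (nabla_X Y)^q = -155/18


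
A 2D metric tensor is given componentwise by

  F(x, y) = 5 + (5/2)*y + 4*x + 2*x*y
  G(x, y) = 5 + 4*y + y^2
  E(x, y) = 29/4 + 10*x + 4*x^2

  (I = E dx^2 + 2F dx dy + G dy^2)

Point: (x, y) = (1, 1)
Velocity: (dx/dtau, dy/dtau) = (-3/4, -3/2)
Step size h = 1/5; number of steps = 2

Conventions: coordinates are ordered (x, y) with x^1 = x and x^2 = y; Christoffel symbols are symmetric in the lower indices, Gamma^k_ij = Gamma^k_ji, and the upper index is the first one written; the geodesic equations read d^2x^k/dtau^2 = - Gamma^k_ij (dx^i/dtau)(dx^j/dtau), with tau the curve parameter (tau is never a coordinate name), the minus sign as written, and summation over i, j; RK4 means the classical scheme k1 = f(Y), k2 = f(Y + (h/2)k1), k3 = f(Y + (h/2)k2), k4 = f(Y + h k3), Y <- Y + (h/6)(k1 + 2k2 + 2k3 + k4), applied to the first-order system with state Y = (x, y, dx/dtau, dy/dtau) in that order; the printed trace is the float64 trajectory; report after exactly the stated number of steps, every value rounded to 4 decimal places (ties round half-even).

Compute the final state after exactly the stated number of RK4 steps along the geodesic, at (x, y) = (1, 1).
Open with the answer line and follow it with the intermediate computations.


Answer: x = 0.6521, y = 0.3689, dx/dtau = -1.0137, dy/dtau = -1.6695

f(Y) = (dx/dtau, dy/dtau, -Gamma^x_ij Y'^i Y'^j, -Gamma^y_ij Y'^i Y'^j) with the Gammas evaluated at the stage position; h = 0.200000; intermediate values shown to 6 dp
step 0: x = 1.0000, y = 1.0000, dx/dtau = -0.7500, dy/dtau = -1.5000
step 1:
  k1: at (x, y) = (1.000000, 1.000000), (dx/dtau, dy/dtau) = (-0.750000, -1.500000); Gamma_xxx = 0.297521, Gamma_xxy = 0.000000, Gamma_xyy = 0.148760, Gamma_yxx = 0.198347, Gamma_yxy = 0.000000, Gamma_yyy = 0.099174; k1 = (-0.750000, -1.500000, -0.502066, -0.334711)
  k2: at (x, y) = (0.925000, 0.850000), (dx/dtau, dy/dtau) = (-0.800207, -1.533471); Gamma_xxx = 0.310216, Gamma_xxy = 0.000000, Gamma_xyy = 0.155108, Gamma_yxx = 0.203245, Gamma_yxy = 0.000000, Gamma_yyy = 0.101622; k2 = (-0.800207, -1.533471, -0.563382, -0.369112)
  k3: at (x, y) = (0.919979, 0.846653), (dx/dtau, dy/dtau) = (-0.806338, -1.536911); Gamma_xxx = 0.310677, Gamma_xxy = 0.000000, Gamma_xyy = 0.155339, Gamma_yxx = 0.203779, Gamma_yxy = 0.000000, Gamma_yyy = 0.101889; k3 = (-0.806338, -1.536911, -0.568922, -0.373165)
  k4: at (x, y) = (0.838732, 0.692618), (dx/dtau, dy/dtau) = (-0.863784, -1.574633); Gamma_xxx = 0.325077, Gamma_xxy = 0.000000, Gamma_xyy = 0.162538, Gamma_yxx = 0.209531, Gamma_yxy = 0.000000, Gamma_yyy = 0.104765; k4 = (-0.863784, -1.574633, -0.645556, -0.416098)
  Y <- Y + (h/6)(k1 + 2k2 + 2k3 + k4): x = 0.8391, y = 0.6928, dx/dtau = -0.8637, dy/dtau = -1.5745
step 2:
  k1: at (x, y) = (0.839104, 0.692820), (dx/dtau, dy/dtau) = (-0.863741, -1.574512); Gamma_xxx = 0.325042, Gamma_xxy = 0.000000, Gamma_xyy = 0.162521, Gamma_yxx = 0.209487, Gamma_yxy = 0.000000, Gamma_yyy = 0.104744; k1 = (-0.863741, -1.574512, -0.645402, -0.415956)
  k2: at (x, y) = (0.752730, 0.535369), (dx/dtau, dy/dtau) = (-0.928281, -1.616108); Gamma_xxx = 0.341300, Gamma_xxy = 0.000000, Gamma_xyy = 0.170650, Gamma_yxx = 0.216035, Gamma_yxy = 0.000000, Gamma_yyy = 0.108018; k2 = (-0.928281, -1.616108, -0.739804, -0.468280)
  k3: at (x, y) = (0.746276, 0.531209), (dx/dtau, dy/dtau) = (-0.937721, -1.621340); Gamma_xxx = 0.342011, Gamma_xxy = 0.000000, Gamma_xyy = 0.171006, Gamma_yxx = 0.216829, Gamma_yxy = 0.000000, Gamma_yyy = 0.108415; k3 = (-0.937721, -1.621340, -0.750268, -0.475657)
  k4: at (x, y) = (0.651560, 0.368552), (dx/dtau, dy/dtau) = (-1.013795, -1.669644); Gamma_xxx = 0.360934, Gamma_xxy = 0.000000, Gamma_xyy = 0.180467, Gamma_yxx = 0.224787, Gamma_yxy = 0.000000, Gamma_yyy = 0.112393; k4 = (-1.013795, -1.669644, -0.874050, -0.544352)
  Y <- Y + (h/6)(k1 + 2k2 + 2k3 + k4): x = 0.6521, y = 0.3689, dx/dtau = -1.0137, dy/dtau = -1.6695


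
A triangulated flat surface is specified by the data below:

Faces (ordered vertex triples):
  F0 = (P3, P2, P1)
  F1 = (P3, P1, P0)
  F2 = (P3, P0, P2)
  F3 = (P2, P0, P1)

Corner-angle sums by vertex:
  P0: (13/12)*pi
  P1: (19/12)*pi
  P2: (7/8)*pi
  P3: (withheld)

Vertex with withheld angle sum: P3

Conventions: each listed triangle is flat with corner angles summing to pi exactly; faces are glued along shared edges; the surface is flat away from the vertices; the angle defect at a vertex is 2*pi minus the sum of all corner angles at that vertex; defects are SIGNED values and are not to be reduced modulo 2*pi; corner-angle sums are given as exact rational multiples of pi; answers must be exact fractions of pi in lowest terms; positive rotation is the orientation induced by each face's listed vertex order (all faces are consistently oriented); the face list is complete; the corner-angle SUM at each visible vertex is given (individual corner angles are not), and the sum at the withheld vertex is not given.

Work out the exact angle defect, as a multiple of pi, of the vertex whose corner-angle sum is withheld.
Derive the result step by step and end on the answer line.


V = 4, E = 6, F = 4; chi = V - E + F = 2
Gauss-Bonnet: total defect = 2*pi*chi = 4*pi; visible defects sum to (59/24)*pi

Answer: defect(P3) = (37/24)*pi


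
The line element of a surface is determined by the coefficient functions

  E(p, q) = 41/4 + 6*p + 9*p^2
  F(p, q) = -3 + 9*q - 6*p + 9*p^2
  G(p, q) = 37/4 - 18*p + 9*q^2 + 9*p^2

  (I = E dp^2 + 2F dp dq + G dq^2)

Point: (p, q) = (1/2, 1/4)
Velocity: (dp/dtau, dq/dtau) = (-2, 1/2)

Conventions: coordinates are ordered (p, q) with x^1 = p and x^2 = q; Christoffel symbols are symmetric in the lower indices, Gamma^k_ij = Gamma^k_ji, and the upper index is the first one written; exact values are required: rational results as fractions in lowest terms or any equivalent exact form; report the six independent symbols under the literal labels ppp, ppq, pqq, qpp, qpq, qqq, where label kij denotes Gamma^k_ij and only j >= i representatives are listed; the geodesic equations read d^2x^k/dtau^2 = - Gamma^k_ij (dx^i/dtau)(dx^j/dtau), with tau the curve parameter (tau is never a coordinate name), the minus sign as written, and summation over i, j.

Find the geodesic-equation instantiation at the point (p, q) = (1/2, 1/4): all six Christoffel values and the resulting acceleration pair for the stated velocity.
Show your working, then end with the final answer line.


E = 31/2, F = -3/2, G = 49/16 at the point
E_p = 15, E_q = 0, F_p = 3, F_q = 9, G_p = -9, G_q = 9/2
EG - F^2 = 1447/32;  g^inv = (32/1447) * [[49/16, 3/2], [3/2, 31/2]]
first-kind symbols [ij,l] = (1/2)(d_i g_jl + d_j g_il - d_l g_ij): [pp,p] = E_p/2 = 15/2, [pp,q] = F_p - E_q/2 = 3, [pq,p] = E_q/2 = 0, [pq,q] = G_p/2 = -9/2, [qq,p] = F_q - G_p/2 = 27/2, [qq,q] = G_q/2 = 9/4
Gamma^p_ij = (G*[ij,p] - F*[ij,q])/(EG - F^2), Gamma^q_ij = (E*[ij,q] - F*[ij,p])/(EG - F^2)
Gamma_ppp = 879/1447, Gamma_ppq = -216/1447, Gamma_pqq = 1431/1447, Gamma_qpp = 1848/1447, Gamma_qpq = -2232/1447, Gamma_qqq = 1764/1447
d^2p/dtau^2 = -(Gamma_ppp*(-2)^2 + 2*Gamma_ppq*(-2)*(1/2) + Gamma_pqq*(1/2)^2) = -17223/5788
d^2q/dtau^2 = -(Gamma_qpp*(-2)^2 + 2*Gamma_qpq*(-2)*(1/2) + Gamma_qqq*(1/2)^2) = -12297/1447

Answer: Gamma_ppp = 879/1447, Gamma_ppq = -216/1447, Gamma_pqq = 1431/1447, Gamma_qpp = 1848/1447, Gamma_qpq = -2232/1447, Gamma_qqq = 1764/1447; accelerations (d^2p/dtau^2, d^2q/dtau^2) = (-17223/5788, -12297/1447)


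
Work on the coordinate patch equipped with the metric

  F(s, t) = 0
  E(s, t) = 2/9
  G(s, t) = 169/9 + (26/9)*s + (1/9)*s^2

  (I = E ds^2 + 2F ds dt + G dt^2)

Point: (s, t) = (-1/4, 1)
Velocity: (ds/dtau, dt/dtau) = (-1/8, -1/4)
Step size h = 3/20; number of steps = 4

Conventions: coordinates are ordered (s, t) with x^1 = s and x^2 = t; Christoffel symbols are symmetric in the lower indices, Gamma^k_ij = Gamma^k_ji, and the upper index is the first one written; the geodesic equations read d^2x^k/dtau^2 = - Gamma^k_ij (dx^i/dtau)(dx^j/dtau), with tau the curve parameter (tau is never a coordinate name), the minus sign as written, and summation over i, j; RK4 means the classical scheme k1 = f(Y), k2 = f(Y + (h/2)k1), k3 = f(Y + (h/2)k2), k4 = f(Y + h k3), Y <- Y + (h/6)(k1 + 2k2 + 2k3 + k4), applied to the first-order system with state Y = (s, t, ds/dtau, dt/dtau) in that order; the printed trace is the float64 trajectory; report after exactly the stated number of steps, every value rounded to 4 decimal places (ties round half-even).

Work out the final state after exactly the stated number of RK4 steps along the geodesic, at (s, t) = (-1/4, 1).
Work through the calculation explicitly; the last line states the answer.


f(Y) = (ds/dtau, dt/dtau, -Gamma^s_ij Y'^i Y'^j, -Gamma^t_ij Y'^i Y'^j) with the Gammas evaluated at the stage position; h = 0.150000; intermediate values shown to 6 dp
step 0: s = -0.2500, t = 1.0000, ds/dtau = -0.1250, dt/dtau = -0.2500
step 1:
  k1: at (s, t) = (-0.250000, 1.000000), (ds/dtau, dt/dtau) = (-0.125000, -0.250000); Gamma_sss = 0.000000, Gamma_sst = 0.000000, Gamma_stt = -6.375000, Gamma_tss = 0.000000, Gamma_tst = 0.078431, Gamma_ttt = 0.000000; k1 = (-0.125000, -0.250000, 0.398438, -0.004902)
  k2: at (s, t) = (-0.259375, 0.981250), (ds/dtau, dt/dtau) = (-0.095117, -0.250368); Gamma_sss = 0.000000, Gamma_sst = 0.000000, Gamma_stt = -6.370312, Gamma_tss = 0.000000, Gamma_tst = 0.078489, Gamma_ttt = 0.000000; k2 = (-0.095117, -0.250368, 0.399316, -0.003738)
  k3: at (s, t) = (-0.257134, 0.981222), (ds/dtau, dt/dtau) = (-0.095051, -0.250280); Gamma_sss = 0.000000, Gamma_sst = 0.000000, Gamma_stt = -6.371433, Gamma_tss = 0.000000, Gamma_tst = 0.078475, Gamma_ttt = 0.000000; k3 = (-0.095051, -0.250280, 0.399108, -0.003734)
  k4: at (s, t) = (-0.264258, 0.962458), (ds/dtau, dt/dtau) = (-0.065134, -0.250560); Gamma_sss = 0.000000, Gamma_sst = 0.000000, Gamma_stt = -6.367871, Gamma_tss = 0.000000, Gamma_tst = 0.078519, Gamma_ttt = 0.000000; k4 = (-0.065134, -0.250560, 0.399777, -0.002563)
  Y <- Y + (h/6)(k1 + 2k2 + 2k3 + k4): s = -0.2643, t = 0.9625, ds/dtau = -0.0651, dt/dtau = -0.2506
step 2:
  k1: at (s, t) = (-0.264262, 0.962454), (ds/dtau, dt/dtau) = (-0.065123, -0.250560); Gamma_sss = 0.000000, Gamma_sst = 0.000000, Gamma_stt = -6.367869, Gamma_tss = 0.000000, Gamma_tst = 0.078519, Gamma_ttt = 0.000000; k1 = (-0.065123, -0.250560, 0.399778, -0.002562)
  k2: at (s, t) = (-0.269146, 0.943662), (ds/dtau, dt/dtau) = (-0.035140, -0.250752); Gamma_sss = 0.000000, Gamma_sst = 0.000000, Gamma_stt = -6.365427, Gamma_tss = 0.000000, Gamma_tst = 0.078549, Gamma_ttt = 0.000000; k2 = (-0.035140, -0.250752, 0.400237, -0.001384)
  k3: at (s, t) = (-0.266897, 0.943647), (ds/dtau, dt/dtau) = (-0.035106, -0.250664); Gamma_sss = 0.000000, Gamma_sst = 0.000000, Gamma_stt = -6.366551, Gamma_tss = 0.000000, Gamma_tst = 0.078535, Gamma_ttt = 0.000000; k3 = (-0.035106, -0.250664, 0.400026, -0.001382)
  k4: at (s, t) = (-0.269528, 0.924854), (ds/dtau, dt/dtau) = (-0.005119, -0.250768); Gamma_sss = 0.000000, Gamma_sst = 0.000000, Gamma_stt = -6.365236, Gamma_tss = 0.000000, Gamma_tst = 0.078552, Gamma_ttt = 0.000000; k4 = (-0.005119, -0.250768, 0.400274, -0.000202)
  Y <- Y + (h/6)(k1 + 2k2 + 2k3 + k4): s = -0.2695, t = 0.9248, ds/dtau = -0.0051, dt/dtau = -0.2508
step 3:
  k1: at (s, t) = (-0.269530, 0.924850), (ds/dtau, dt/dtau) = (-0.005109, -0.250768); Gamma_sss = 0.000000, Gamma_sst = 0.000000, Gamma_stt = -6.365235, Gamma_tss = 0.000000, Gamma_tst = 0.078552, Gamma_ttt = 0.000000; k1 = (-0.005109, -0.250768, 0.400274, -0.000201)
  k2: at (s, t) = (-0.269913, 0.906042), (ds/dtau, dt/dtau) = (0.024912, -0.250783); Gamma_sss = 0.000000, Gamma_sst = 0.000000, Gamma_stt = -6.365043, Gamma_tss = 0.000000, Gamma_tst = 0.078554, Gamma_ttt = 0.000000; k2 = (0.024912, -0.250783, 0.400310, 0.000982)
  k3: at (s, t) = (-0.267662, 0.906041), (ds/dtau, dt/dtau) = (0.024914, -0.250694); Gamma_sss = 0.000000, Gamma_sst = 0.000000, Gamma_stt = -6.366169, Gamma_tss = 0.000000, Gamma_tst = 0.078540, Gamma_ttt = 0.000000; k3 = (0.024914, -0.250694, 0.400098, 0.000981)
  k4: at (s, t) = (-0.265793, 0.887245), (ds/dtau, dt/dtau) = (0.054906, -0.250620); Gamma_sss = 0.000000, Gamma_sst = 0.000000, Gamma_stt = -6.367104, Gamma_tss = 0.000000, Gamma_tst = 0.078529, Gamma_ttt = 0.000000; k4 = (0.054906, -0.250620, 0.399922, 0.002161)
  Y <- Y + (h/6)(k1 + 2k2 + 2k3 + k4): s = -0.2658, t = 0.8872, ds/dtau = 0.0549, dt/dtau = -0.2506
step 4:
  k1: at (s, t) = (-0.265794, 0.887241), (ds/dtau, dt/dtau) = (0.054916, -0.250621); Gamma_sss = 0.000000, Gamma_sst = 0.000000, Gamma_stt = -6.367103, Gamma_tss = 0.000000, Gamma_tst = 0.078529, Gamma_ttt = 0.000000; k1 = (0.054916, -0.250621, 0.399922, 0.002162)
  k2: at (s, t) = (-0.261675, 0.868444), (ds/dtau, dt/dtau) = (0.084911, -0.250458); Gamma_sss = 0.000000, Gamma_sst = 0.000000, Gamma_stt = -6.369162, Gamma_tss = 0.000000, Gamma_tst = 0.078503, Gamma_ttt = 0.000000; k2 = (0.084911, -0.250458, 0.399534, 0.003339)
  k3: at (s, t) = (-0.259426, 0.868457), (ds/dtau, dt/dtau) = (0.084881, -0.250370); Gamma_sss = 0.000000, Gamma_sst = 0.000000, Gamma_stt = -6.370287, Gamma_tss = 0.000000, Gamma_tst = 0.078489, Gamma_ttt = 0.000000; k3 = (0.084881, -0.250370, 0.399323, 0.003336)
  k4: at (s, t) = (-0.253062, 0.849686), (ds/dtau, dt/dtau) = (0.114815, -0.250120); Gamma_sss = 0.000000, Gamma_sst = 0.000000, Gamma_stt = -6.373469, Gamma_tss = 0.000000, Gamma_tst = 0.078450, Gamma_ttt = 0.000000; k4 = (0.114815, -0.250120, 0.398725, 0.004506)
  Y <- Y + (h/6)(k1 + 2k2 + 2k3 + k4): s = -0.2531, t = 0.8497, ds/dtau = 0.1148, dt/dtau = -0.2501

Answer: s = -0.2531, t = 0.8497, ds/dtau = 0.1148, dt/dtau = -0.2501
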